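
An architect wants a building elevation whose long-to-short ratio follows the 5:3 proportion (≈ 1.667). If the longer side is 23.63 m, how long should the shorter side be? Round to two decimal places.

5:3 ≈ 1.66667.
Shorter side = 23.63 ÷ 1.66667 ≈ 14.1780 → 14.18 m.

14.18 m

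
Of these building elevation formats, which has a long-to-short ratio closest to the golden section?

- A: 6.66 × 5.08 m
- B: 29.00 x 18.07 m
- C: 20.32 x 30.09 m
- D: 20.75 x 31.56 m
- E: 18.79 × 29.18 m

Target golden ratio ≈ 1.618.
A: 1.311 (Δ0.307)  B: 1.605 (Δ0.013)  C: 1.481 (Δ0.137)  D: 1.521 (Δ0.097)  E: 1.553 (Δ0.065)

B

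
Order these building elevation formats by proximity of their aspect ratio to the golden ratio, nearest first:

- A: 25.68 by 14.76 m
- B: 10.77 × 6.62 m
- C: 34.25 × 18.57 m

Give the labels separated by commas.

B, A, C

Ratios: A = 25.68 / 14.76 ≈ 1.740; B = 10.77 / 6.62 ≈ 1.627; C = 34.25 / 18.57 ≈ 1.844.
|Δ from 1.618|: A 0.122; B 0.009; C 0.226.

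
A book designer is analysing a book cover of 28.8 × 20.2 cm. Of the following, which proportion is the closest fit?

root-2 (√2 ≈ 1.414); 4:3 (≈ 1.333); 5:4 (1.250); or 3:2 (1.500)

root-2

28.8/20.2 ≈ 1.426. Nearest candidates are root-2 (1.414, off by 0.012) and 3:2 (1.500, off by 0.074).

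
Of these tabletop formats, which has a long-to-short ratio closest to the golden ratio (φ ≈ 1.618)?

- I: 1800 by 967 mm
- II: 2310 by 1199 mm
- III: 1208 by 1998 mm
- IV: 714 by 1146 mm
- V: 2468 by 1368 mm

IV

Target golden ratio ≈ 1.618.
I: 1.861 (Δ0.243)  II: 1.927 (Δ0.309)  III: 1.654 (Δ0.036)  IV: 1.605 (Δ0.013)  V: 1.804 (Δ0.186)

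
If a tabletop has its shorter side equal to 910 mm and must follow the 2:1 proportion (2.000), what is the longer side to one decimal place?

2:1 = 2.00000.
Longer side = 910 × 2.00000 ≈ 1820.000 → 1820.0 mm.

1820.0 mm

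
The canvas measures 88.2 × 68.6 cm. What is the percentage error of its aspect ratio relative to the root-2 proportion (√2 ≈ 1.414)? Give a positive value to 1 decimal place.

9.1%

Ratio = 88.2 / 68.6 ≈ 1.2857.
Ideal root-2 ≈ 1.4142. |1.2857 − 1.4142| / 1.4142 ≈ 9.09% → 9.1%.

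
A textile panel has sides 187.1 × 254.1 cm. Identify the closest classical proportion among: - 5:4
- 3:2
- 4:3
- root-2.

4:3

Ratio = 254.1 / 187.1 ≈ 1.358.
Distances: 5:4 1.250 (Δ 0.108); 3:2 1.500 (Δ 0.142); 4:3 1.333 (Δ 0.025); root-2 1.414 (Δ 0.056).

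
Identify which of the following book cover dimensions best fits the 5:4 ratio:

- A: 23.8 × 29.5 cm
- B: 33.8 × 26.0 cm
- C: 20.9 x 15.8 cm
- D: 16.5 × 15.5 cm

A

Target 5:4 ≈ 1.250.
A: 1.239 (Δ0.011)  B: 1.300 (Δ0.050)  C: 1.323 (Δ0.073)  D: 1.065 (Δ0.185)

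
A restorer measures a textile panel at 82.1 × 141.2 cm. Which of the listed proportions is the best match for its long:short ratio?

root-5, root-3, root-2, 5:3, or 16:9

root-3

141.2/82.1 ≈ 1.720. Nearest candidates are root-3 (1.732, off by 0.012) and 5:3 (1.667, off by 0.053).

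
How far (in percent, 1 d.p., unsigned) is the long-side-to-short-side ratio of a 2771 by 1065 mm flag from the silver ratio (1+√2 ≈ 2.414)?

Ratio = 2771 / 1065 ≈ 2.6019.
Ideal silver ratio ≈ 2.4142. |2.6019 − 2.4142| / 2.4142 ≈ 7.77% → 7.8%.

7.8%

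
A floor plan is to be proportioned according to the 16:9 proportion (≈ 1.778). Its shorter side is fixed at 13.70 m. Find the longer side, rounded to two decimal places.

16:9 ≈ 1.77778.
Longer side = 13.70 × 1.77778 ≈ 24.3556 → 24.36 m.

24.36 m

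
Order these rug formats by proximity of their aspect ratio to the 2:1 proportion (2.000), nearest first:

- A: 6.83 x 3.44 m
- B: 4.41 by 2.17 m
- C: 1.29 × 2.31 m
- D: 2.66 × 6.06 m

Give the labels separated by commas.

A, B, C, D

Ratios: A = 6.83 / 3.44 ≈ 1.985; B = 4.41 / 2.17 ≈ 2.032; C = 2.31 / 1.29 ≈ 1.791; D = 6.06 / 2.66 ≈ 2.278.
|Δ from 2.000|: A 0.015; B 0.032; C 0.209; D 0.278.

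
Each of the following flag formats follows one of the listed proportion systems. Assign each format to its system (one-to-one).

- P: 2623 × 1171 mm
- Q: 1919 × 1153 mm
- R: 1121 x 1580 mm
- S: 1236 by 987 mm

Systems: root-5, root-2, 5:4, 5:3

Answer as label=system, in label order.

P=root-5, Q=5:3, R=root-2, S=5:4

Ratios: P ≈ 2.240; Q ≈ 1.664; R ≈ 1.409; S ≈ 1.252.
Targets: root-5 ≈ 2.236; root-2 ≈ 1.414; 5:4 ≈ 1.250; 5:3 ≈ 1.667.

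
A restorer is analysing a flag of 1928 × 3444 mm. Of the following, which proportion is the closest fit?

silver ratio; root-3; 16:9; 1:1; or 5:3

3444/1928 ≈ 1.786. Nearest candidates are 16:9 (1.778, off by 0.008) and root-3 (1.732, off by 0.054).

16:9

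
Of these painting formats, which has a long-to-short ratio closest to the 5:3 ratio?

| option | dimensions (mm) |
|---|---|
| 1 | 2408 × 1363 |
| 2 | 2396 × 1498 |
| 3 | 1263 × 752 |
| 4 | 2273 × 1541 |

3

Target 5:3 ≈ 1.667.
1: 1.767 (Δ0.100)  2: 1.599 (Δ0.068)  3: 1.680 (Δ0.013)  4: 1.475 (Δ0.192)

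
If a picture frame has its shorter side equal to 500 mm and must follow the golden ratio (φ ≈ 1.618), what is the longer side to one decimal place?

golden ratio ≈ 1.61803.
Longer side = 500 × 1.61803 ≈ 809.015 → 809.0 mm.

809.0 mm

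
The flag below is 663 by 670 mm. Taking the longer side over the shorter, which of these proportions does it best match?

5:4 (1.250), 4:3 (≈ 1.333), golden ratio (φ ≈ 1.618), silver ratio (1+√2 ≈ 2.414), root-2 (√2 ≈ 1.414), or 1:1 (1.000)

1:1

670/663 ≈ 1.011. Nearest candidates are 1:1 (1.000, off by 0.011) and 5:4 (1.250, off by 0.239).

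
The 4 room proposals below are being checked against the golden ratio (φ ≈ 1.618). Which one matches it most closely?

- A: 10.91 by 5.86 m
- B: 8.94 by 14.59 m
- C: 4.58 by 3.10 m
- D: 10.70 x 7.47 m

B

Ratios (long/short): A ≈ 1.862; B ≈ 1.632; C ≈ 1.477; D ≈ 1.432.
golden ratio ≈ 1.618; option B is nearest (Δ 0.014).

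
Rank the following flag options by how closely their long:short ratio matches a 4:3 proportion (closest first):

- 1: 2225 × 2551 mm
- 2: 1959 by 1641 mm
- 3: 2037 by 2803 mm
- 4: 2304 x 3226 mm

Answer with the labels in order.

3, 4, 2, 1

Ratios: 1 = 2551 / 2225 ≈ 1.147; 2 = 1959 / 1641 ≈ 1.194; 3 = 2803 / 2037 ≈ 1.376; 4 = 3226 / 2304 ≈ 1.400.
|Δ from 1.333|: 1 0.186; 2 0.139; 3 0.043; 4 0.067.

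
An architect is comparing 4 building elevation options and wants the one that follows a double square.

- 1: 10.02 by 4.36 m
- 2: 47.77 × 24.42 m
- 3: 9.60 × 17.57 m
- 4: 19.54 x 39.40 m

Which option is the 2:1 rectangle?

Target 2:1 ≈ 2.000.
1: 2.298 (Δ0.298)  2: 1.956 (Δ0.044)  3: 1.830 (Δ0.170)  4: 2.016 (Δ0.016)

4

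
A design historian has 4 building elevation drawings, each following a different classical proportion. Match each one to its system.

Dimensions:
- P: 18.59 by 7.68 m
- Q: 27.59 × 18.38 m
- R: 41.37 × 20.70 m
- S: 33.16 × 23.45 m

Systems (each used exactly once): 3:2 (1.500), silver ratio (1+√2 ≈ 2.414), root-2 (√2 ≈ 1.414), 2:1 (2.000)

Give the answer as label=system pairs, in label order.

P=silver ratio, Q=3:2, R=2:1, S=root-2

P = 18.59/7.68 ≈ 2.421 → silver ratio (2.414)
Q = 27.59/18.38 ≈ 1.501 → 3:2 (1.500)
R = 41.37/20.70 ≈ 1.999 → 2:1 (2.000)
S = 33.16/23.45 ≈ 1.414 → root-2 (1.414)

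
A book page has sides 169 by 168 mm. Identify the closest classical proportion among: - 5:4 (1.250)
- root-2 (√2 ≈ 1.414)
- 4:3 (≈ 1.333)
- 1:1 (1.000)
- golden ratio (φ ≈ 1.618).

Ratio = 169 / 168 ≈ 1.006.
Distances: 5:4 1.250 (Δ 0.244); root-2 1.414 (Δ 0.408); 4:3 1.333 (Δ 0.327); 1:1 1.000 (Δ 0.006); golden ratio 1.618 (Δ 0.612).

1:1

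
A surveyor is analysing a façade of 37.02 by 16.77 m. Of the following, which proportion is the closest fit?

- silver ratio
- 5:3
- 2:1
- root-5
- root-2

root-5

37.02/16.77 ≈ 2.208. Nearest candidates are root-5 (2.236, off by 0.028) and silver ratio (2.414, off by 0.206).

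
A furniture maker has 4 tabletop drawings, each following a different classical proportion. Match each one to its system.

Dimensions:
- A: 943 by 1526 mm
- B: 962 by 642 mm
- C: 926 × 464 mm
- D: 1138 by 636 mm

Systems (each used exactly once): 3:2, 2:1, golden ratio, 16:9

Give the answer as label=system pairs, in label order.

Ratios: A ≈ 1.618; B ≈ 1.498; C ≈ 1.996; D ≈ 1.789.
Targets: 3:2 ≈ 1.500; 2:1 ≈ 2.000; golden ratio ≈ 1.618; 16:9 ≈ 1.778.

A=golden ratio, B=3:2, C=2:1, D=16:9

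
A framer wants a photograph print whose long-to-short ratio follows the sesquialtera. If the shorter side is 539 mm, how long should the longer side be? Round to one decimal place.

808.5 mm

3:2 = 1.50000.
Longer side = 539 × 1.50000 ≈ 808.500 → 808.5 mm.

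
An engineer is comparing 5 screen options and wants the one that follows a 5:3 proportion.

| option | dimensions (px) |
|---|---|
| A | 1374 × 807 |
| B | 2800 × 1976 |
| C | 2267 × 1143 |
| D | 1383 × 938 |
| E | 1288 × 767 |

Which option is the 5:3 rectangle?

Ratios (long/short): A ≈ 1.703; B ≈ 1.417; C ≈ 1.983; D ≈ 1.474; E ≈ 1.679.
5:3 ≈ 1.667; option E is nearest (Δ 0.012).

E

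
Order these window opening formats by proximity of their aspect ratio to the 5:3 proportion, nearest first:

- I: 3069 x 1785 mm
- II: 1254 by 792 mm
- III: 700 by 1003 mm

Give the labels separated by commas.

Ratios: I = 3069 / 1785 ≈ 1.719; II = 1254 / 792 ≈ 1.583; III = 1003 / 700 ≈ 1.433.
|Δ from 1.667|: I 0.052; II 0.084; III 0.234.

I, II, III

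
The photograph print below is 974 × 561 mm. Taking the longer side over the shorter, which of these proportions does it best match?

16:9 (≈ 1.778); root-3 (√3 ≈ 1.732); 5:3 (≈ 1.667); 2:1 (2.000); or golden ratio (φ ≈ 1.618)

root-3

Ratio = 974 / 561 ≈ 1.736.
Distances: 16:9 1.778 (Δ 0.042); root-3 1.732 (Δ 0.004); 5:3 1.667 (Δ 0.069); 2:1 2.000 (Δ 0.264); golden ratio 1.618 (Δ 0.118).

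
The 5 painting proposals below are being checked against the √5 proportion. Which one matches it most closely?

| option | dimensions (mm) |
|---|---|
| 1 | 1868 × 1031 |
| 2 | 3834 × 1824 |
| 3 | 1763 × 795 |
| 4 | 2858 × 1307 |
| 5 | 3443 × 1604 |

3

Ratios (long/short): 1 ≈ 1.812; 2 ≈ 2.102; 3 ≈ 2.218; 4 ≈ 2.187; 5 ≈ 2.147.
root-5 ≈ 2.236; option 3 is nearest (Δ 0.018).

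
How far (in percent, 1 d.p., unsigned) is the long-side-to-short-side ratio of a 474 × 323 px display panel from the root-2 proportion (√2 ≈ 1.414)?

3.8%

Ratio = 474 / 323 ≈ 1.4675.
Ideal root-2 ≈ 1.4142. |1.4675 − 1.4142| / 1.4142 ≈ 3.77% → 3.8%.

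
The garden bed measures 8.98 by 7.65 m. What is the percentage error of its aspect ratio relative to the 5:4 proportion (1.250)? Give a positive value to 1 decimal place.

6.1%

Ratio = 8.98 / 7.65 ≈ 1.1739.
Ideal 5:4 = 1.2500. |1.1739 − 1.2500| / 1.2500 ≈ 6.09% → 6.1%.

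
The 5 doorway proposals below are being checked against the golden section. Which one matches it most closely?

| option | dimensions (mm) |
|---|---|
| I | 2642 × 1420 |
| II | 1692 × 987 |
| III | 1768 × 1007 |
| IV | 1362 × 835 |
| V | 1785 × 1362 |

Target golden ratio ≈ 1.618.
I: 1.861 (Δ0.243)  II: 1.714 (Δ0.096)  III: 1.756 (Δ0.138)  IV: 1.631 (Δ0.013)  V: 1.311 (Δ0.307)

IV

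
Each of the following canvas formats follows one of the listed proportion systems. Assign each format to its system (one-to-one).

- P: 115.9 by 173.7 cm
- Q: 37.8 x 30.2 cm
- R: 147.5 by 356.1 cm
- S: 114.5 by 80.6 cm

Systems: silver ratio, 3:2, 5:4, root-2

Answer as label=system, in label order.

P=3:2, Q=5:4, R=silver ratio, S=root-2

P = 173.7/115.9 ≈ 1.499 → 3:2 (1.500)
Q = 37.8/30.2 ≈ 1.252 → 5:4 (1.250)
R = 356.1/147.5 ≈ 2.414 → silver ratio (2.414)
S = 114.5/80.6 ≈ 1.421 → root-2 (1.414)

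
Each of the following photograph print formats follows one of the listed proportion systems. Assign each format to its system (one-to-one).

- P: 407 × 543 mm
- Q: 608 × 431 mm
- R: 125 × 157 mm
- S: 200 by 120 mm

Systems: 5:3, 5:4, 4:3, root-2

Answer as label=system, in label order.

P=4:3, Q=root-2, R=5:4, S=5:3

Ratios: P ≈ 1.334; Q ≈ 1.411; R ≈ 1.256; S ≈ 1.667.
Targets: 5:3 ≈ 1.667; 5:4 ≈ 1.250; 4:3 ≈ 1.333; root-2 ≈ 1.414.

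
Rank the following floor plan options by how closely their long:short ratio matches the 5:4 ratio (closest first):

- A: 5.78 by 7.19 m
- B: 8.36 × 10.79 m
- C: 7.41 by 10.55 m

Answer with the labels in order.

Ratios: A = 7.19 / 5.78 ≈ 1.244; B = 10.79 / 8.36 ≈ 1.291; C = 10.55 / 7.41 ≈ 1.424.
|Δ from 1.250|: A 0.006; B 0.041; C 0.174.

A, B, C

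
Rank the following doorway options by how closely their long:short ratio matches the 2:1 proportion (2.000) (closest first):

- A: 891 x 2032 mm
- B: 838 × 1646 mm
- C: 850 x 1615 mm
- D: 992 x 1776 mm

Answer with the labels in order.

Ratios: A = 2032 / 891 ≈ 2.281; B = 1646 / 838 ≈ 1.964; C = 1615 / 850 ≈ 1.900; D = 1776 / 992 ≈ 1.790.
|Δ from 2.000|: A 0.281; B 0.036; C 0.100; D 0.210.

B, C, D, A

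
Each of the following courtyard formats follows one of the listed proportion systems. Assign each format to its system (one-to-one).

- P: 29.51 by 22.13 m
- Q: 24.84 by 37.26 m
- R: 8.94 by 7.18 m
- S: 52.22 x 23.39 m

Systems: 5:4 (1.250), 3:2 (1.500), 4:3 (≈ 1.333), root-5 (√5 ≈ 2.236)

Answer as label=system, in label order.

P=4:3, Q=3:2, R=5:4, S=root-5

P = 29.51/22.13 ≈ 1.333 → 4:3 (1.333)
Q = 37.26/24.84 ≈ 1.500 → 3:2 (1.500)
R = 8.94/7.18 ≈ 1.245 → 5:4 (1.250)
S = 52.22/23.39 ≈ 2.233 → root-5 (2.236)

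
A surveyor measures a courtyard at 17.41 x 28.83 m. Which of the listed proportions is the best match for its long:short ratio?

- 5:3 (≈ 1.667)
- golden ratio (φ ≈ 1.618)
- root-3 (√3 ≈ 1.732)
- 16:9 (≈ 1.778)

5:3

Ratio = 28.83 / 17.41 ≈ 1.656.
Distances: 5:3 1.667 (Δ 0.011); golden ratio 1.618 (Δ 0.038); root-3 1.732 (Δ 0.076); 16:9 1.778 (Δ 0.122).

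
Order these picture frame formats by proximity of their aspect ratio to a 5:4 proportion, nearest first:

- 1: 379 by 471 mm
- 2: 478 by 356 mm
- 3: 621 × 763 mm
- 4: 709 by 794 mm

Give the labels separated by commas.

1, 3, 2, 4

1: 471/379 ≈ 1.243 → |1.243 − 1.250| = 0.007
2: 478/356 ≈ 1.343 → |1.343 − 1.250| = 0.093
3: 763/621 ≈ 1.229 → |1.229 − 1.250| = 0.021
4: 794/709 ≈ 1.120 → |1.120 − 1.250| = 0.130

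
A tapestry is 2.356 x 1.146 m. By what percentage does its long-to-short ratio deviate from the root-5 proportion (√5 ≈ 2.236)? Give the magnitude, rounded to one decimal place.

8.1%

Ratio = 2.356 / 1.146 ≈ 2.0558.
Ideal root-5 ≈ 2.2361. |2.0558 − 2.2361| / 2.2361 ≈ 8.06% → 8.1%.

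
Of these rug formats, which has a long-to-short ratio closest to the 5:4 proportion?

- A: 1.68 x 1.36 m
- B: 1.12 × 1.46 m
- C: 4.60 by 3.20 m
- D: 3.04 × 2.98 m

A

Ratios (long/short): A ≈ 1.235; B ≈ 1.304; C ≈ 1.437; D ≈ 1.020.
5:4 ≈ 1.250; option A is nearest (Δ 0.015).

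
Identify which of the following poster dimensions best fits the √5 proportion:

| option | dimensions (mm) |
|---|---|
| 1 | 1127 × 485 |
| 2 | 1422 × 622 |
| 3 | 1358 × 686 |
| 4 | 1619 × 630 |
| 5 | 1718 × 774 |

5

Ratios (long/short): 1 ≈ 2.324; 2 ≈ 2.286; 3 ≈ 1.980; 4 ≈ 2.570; 5 ≈ 2.220.
root-5 ≈ 2.236; option 5 is nearest (Δ 0.016).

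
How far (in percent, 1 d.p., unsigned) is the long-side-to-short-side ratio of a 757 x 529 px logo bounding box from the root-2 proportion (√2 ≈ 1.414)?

1.2%

Ratio = 757 / 529 ≈ 1.4310.
Ideal root-2 ≈ 1.4142. |1.4310 − 1.4142| / 1.4142 ≈ 1.19% → 1.2%.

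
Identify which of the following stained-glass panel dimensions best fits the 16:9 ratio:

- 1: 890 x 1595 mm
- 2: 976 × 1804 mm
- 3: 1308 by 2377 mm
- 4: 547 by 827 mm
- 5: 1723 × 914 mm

1

Ratios (long/short): 1 ≈ 1.792; 2 ≈ 1.848; 3 ≈ 1.817; 4 ≈ 1.512; 5 ≈ 1.885.
16:9 ≈ 1.778; option 1 is nearest (Δ 0.014).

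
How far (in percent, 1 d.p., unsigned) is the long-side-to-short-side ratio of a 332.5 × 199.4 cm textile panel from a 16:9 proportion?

6.2%

Ratio = 332.5 / 199.4 ≈ 1.6675.
Ideal 16:9 ≈ 1.7778. |1.6675 − 1.7778| / 1.7778 ≈ 6.20% → 6.2%.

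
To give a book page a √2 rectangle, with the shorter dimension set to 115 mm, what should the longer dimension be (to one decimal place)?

162.6 mm

root-2 ≈ 1.41421.
Longer side = 115 × 1.41421 ≈ 162.634 → 162.6 mm.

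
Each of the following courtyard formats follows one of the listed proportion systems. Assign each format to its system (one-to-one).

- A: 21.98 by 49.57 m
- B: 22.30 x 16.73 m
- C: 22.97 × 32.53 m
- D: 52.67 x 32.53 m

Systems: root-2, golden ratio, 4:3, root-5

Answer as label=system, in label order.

A = 49.57/21.98 ≈ 2.255 → root-5 (2.236)
B = 22.30/16.73 ≈ 1.333 → 4:3 (1.333)
C = 32.53/22.97 ≈ 1.416 → root-2 (1.414)
D = 52.67/32.53 ≈ 1.619 → golden ratio (1.618)

A=root-5, B=4:3, C=root-2, D=golden ratio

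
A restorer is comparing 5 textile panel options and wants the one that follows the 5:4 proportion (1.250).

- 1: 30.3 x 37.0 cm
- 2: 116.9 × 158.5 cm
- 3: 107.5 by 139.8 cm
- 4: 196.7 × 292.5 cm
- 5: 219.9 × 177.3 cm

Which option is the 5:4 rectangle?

5

Target 5:4 ≈ 1.250.
1: 1.221 (Δ0.029)  2: 1.356 (Δ0.106)  3: 1.300 (Δ0.050)  4: 1.487 (Δ0.237)  5: 1.240 (Δ0.010)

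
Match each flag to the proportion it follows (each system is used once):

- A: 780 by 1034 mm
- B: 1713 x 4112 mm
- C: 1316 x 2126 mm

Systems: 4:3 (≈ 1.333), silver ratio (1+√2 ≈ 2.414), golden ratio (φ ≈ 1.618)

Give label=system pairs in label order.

A=4:3, B=silver ratio, C=golden ratio

A = 1034/780 ≈ 1.326 → 4:3 (1.333)
B = 4112/1713 ≈ 2.400 → silver ratio (2.414)
C = 2126/1316 ≈ 1.616 → golden ratio (1.618)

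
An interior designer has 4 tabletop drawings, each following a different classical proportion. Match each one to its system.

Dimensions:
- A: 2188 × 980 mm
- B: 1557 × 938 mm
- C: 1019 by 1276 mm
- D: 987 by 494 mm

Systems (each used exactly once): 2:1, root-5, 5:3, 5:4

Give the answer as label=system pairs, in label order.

A = 2188/980 ≈ 2.233 → root-5 (2.236)
B = 1557/938 ≈ 1.660 → 5:3 (1.667)
C = 1276/1019 ≈ 1.252 → 5:4 (1.250)
D = 987/494 ≈ 1.998 → 2:1 (2.000)

A=root-5, B=5:3, C=5:4, D=2:1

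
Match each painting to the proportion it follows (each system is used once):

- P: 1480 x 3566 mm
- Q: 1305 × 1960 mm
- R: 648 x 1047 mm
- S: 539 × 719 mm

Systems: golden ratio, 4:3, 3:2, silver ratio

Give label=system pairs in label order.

P=silver ratio, Q=3:2, R=golden ratio, S=4:3

Ratios: P ≈ 2.409; Q ≈ 1.502; R ≈ 1.616; S ≈ 1.334.
Targets: golden ratio ≈ 1.618; 4:3 ≈ 1.333; 3:2 ≈ 1.500; silver ratio ≈ 2.414.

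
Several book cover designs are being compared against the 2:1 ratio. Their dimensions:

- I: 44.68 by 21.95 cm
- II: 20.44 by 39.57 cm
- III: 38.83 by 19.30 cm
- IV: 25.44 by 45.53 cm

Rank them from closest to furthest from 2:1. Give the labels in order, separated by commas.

I: 44.68/21.95 ≈ 2.036 → |2.036 − 2.000| = 0.036
II: 39.57/20.44 ≈ 1.936 → |1.936 − 2.000| = 0.064
III: 38.83/19.30 ≈ 2.012 → |2.012 − 2.000| = 0.012
IV: 45.53/25.44 ≈ 1.790 → |1.790 − 2.000| = 0.210

III, I, II, IV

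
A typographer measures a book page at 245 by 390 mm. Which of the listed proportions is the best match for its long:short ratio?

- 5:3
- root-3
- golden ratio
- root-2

Ratio = 390 / 245 ≈ 1.592.
Distances: 5:3 1.667 (Δ 0.075); root-3 1.732 (Δ 0.140); golden ratio 1.618 (Δ 0.026); root-2 1.414 (Δ 0.178).

golden ratio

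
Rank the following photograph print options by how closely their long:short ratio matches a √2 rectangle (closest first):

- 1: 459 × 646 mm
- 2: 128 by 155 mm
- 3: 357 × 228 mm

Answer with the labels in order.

1, 3, 2

Ratios: 1 = 646 / 459 ≈ 1.407; 2 = 155 / 128 ≈ 1.211; 3 = 357 / 228 ≈ 1.566.
|Δ from 1.414|: 1 0.007; 2 0.203; 3 0.152.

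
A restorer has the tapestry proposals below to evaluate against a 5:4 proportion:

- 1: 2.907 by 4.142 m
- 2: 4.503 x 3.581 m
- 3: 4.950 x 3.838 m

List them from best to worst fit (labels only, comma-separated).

2, 3, 1

Ratios: 1 = 4.142 / 2.907 ≈ 1.425; 2 = 4.503 / 3.581 ≈ 1.257; 3 = 4.950 / 3.838 ≈ 1.290.
|Δ from 1.250|: 1 0.175; 2 0.007; 3 0.040.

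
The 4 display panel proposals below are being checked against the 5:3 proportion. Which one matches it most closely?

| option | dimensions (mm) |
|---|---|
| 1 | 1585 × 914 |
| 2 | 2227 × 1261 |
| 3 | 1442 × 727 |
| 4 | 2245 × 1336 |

4

Ratios (long/short): 1 ≈ 1.734; 2 ≈ 1.766; 3 ≈ 1.983; 4 ≈ 1.680.
5:3 ≈ 1.667; option 4 is nearest (Δ 0.013).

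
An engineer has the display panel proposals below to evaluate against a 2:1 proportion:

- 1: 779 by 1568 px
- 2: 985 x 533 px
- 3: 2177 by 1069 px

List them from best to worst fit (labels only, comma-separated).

1, 3, 2

Ratios: 1 = 1568 / 779 ≈ 2.013; 2 = 985 / 533 ≈ 1.848; 3 = 2177 / 1069 ≈ 2.036.
|Δ from 2.000|: 1 0.013; 2 0.152; 3 0.036.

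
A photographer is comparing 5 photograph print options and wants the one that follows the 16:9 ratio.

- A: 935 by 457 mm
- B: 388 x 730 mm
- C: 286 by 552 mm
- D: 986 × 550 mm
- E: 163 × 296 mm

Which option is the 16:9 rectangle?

Ratios (long/short): A ≈ 2.046; B ≈ 1.881; C ≈ 1.930; D ≈ 1.793; E ≈ 1.816.
16:9 ≈ 1.778; option D is nearest (Δ 0.015).

D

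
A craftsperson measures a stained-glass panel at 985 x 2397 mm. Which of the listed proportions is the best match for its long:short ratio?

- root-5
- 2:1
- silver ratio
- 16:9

silver ratio

2397/985 ≈ 2.434. Nearest candidates are silver ratio (2.414, off by 0.020) and root-5 (2.236, off by 0.198).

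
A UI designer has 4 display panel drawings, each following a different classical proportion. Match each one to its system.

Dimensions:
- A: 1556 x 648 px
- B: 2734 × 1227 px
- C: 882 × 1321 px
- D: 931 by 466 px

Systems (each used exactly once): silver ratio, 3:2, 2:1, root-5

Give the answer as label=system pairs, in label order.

A=silver ratio, B=root-5, C=3:2, D=2:1

A = 1556/648 ≈ 2.401 → silver ratio (2.414)
B = 2734/1227 ≈ 2.228 → root-5 (2.236)
C = 1321/882 ≈ 1.498 → 3:2 (1.500)
D = 931/466 ≈ 1.998 → 2:1 (2.000)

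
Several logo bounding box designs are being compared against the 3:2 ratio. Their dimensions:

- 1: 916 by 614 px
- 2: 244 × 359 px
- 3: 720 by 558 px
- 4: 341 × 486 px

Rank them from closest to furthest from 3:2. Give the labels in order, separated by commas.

1: 916/614 ≈ 1.492 → |1.492 − 1.500| = 0.008
2: 359/244 ≈ 1.471 → |1.471 − 1.500| = 0.029
3: 720/558 ≈ 1.290 → |1.290 − 1.500| = 0.210
4: 486/341 ≈ 1.425 → |1.425 − 1.500| = 0.075

1, 2, 4, 3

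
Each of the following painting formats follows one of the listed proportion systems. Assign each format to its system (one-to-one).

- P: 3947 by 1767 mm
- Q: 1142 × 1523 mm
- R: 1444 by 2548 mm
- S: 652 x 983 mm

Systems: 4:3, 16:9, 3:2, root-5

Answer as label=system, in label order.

P = 3947/1767 ≈ 2.234 → root-5 (2.236)
Q = 1523/1142 ≈ 1.334 → 4:3 (1.333)
R = 2548/1444 ≈ 1.765 → 16:9 (1.778)
S = 983/652 ≈ 1.508 → 3:2 (1.500)

P=root-5, Q=4:3, R=16:9, S=3:2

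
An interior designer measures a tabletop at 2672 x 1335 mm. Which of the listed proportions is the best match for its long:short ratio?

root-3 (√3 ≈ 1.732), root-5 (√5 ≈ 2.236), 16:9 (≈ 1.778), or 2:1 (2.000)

Ratio = 2672 / 1335 ≈ 2.001.
Distances: root-3 1.732 (Δ 0.269); root-5 2.236 (Δ 0.235); 16:9 1.778 (Δ 0.223); 2:1 2.000 (Δ 0.001).

2:1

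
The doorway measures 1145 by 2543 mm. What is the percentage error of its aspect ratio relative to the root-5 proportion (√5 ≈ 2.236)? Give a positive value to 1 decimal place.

Ratio = 2543 / 1145 ≈ 2.2210.
Ideal root-5 ≈ 2.2361. |2.2210 − 2.2361| / 2.2361 ≈ 0.68% → 0.7%.

0.7%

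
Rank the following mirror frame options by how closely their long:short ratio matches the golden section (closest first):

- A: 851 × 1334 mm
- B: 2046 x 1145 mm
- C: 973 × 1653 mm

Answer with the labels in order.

Ratios: A = 1334 / 851 ≈ 1.568; B = 2046 / 1145 ≈ 1.787; C = 1653 / 973 ≈ 1.699.
|Δ from 1.618|: A 0.050; B 0.169; C 0.081.

A, C, B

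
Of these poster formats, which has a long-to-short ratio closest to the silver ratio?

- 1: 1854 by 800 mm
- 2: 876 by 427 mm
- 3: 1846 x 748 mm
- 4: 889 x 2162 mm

4

Target silver ratio ≈ 2.414.
1: 2.317 (Δ0.097)  2: 2.052 (Δ0.362)  3: 2.468 (Δ0.054)  4: 2.432 (Δ0.018)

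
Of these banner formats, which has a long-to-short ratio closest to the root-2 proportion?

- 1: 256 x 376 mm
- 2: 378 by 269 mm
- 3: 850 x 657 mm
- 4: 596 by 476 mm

Ratios (long/short): 1 ≈ 1.469; 2 ≈ 1.405; 3 ≈ 1.294; 4 ≈ 1.252.
root-2 ≈ 1.414; option 2 is nearest (Δ 0.009).

2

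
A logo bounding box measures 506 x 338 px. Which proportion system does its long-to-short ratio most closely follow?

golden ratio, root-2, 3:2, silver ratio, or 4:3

506/338 ≈ 1.497. Nearest candidates are 3:2 (1.500, off by 0.003) and root-2 (1.414, off by 0.083).

3:2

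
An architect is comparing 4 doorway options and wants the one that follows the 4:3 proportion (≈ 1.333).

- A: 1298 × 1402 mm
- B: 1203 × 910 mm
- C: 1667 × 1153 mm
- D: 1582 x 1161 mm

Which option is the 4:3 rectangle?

B

Target 4:3 ≈ 1.333.
A: 1.080 (Δ0.253)  B: 1.322 (Δ0.011)  C: 1.446 (Δ0.113)  D: 1.363 (Δ0.030)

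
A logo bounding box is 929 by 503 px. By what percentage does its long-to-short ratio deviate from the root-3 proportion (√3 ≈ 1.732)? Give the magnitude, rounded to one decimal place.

6.6%

Ratio = 929 / 503 ≈ 1.8469.
Ideal root-3 ≈ 1.7321. |1.8469 − 1.7321| / 1.7321 ≈ 6.63% → 6.6%.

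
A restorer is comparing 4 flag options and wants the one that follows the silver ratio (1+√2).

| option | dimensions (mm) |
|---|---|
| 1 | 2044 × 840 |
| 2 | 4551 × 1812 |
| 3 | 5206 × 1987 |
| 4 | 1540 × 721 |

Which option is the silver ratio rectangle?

Ratios (long/short): 1 ≈ 2.433; 2 ≈ 2.512; 3 ≈ 2.620; 4 ≈ 2.136.
silver ratio ≈ 2.414; option 1 is nearest (Δ 0.019).

1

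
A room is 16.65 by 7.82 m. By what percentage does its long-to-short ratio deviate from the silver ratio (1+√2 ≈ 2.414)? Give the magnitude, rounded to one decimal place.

11.8%

Ratio = 16.65 / 7.82 ≈ 2.1292.
Ideal silver ratio ≈ 2.4142. |2.1292 − 2.4142| / 2.4142 ≈ 11.81% → 11.8%.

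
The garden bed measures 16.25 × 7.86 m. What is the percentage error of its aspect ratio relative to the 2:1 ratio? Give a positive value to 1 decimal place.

Ratio = 16.25 / 7.86 ≈ 2.0674.
Ideal 2:1 = 2.0000. |2.0674 − 2.0000| / 2.0000 ≈ 3.37% → 3.4%.

3.4%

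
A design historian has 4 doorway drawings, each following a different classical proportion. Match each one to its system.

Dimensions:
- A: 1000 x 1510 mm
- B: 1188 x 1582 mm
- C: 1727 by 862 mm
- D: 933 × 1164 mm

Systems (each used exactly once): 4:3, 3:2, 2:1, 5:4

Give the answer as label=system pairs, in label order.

A=3:2, B=4:3, C=2:1, D=5:4

Ratios: A ≈ 1.510; B ≈ 1.332; C ≈ 2.003; D ≈ 1.248.
Targets: 4:3 ≈ 1.333; 3:2 ≈ 1.500; 2:1 ≈ 2.000; 5:4 ≈ 1.250.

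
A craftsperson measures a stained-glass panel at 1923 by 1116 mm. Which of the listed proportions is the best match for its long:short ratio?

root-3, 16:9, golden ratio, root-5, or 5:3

Ratio = 1923 / 1116 ≈ 1.723.
Distances: root-3 1.732 (Δ 0.009); 16:9 1.778 (Δ 0.055); golden ratio 1.618 (Δ 0.105); root-5 2.236 (Δ 0.513); 5:3 1.667 (Δ 0.056).

root-3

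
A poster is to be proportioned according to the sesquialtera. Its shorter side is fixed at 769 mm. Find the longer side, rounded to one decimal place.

1153.5 mm

3:2 = 1.50000.
Longer side = 769 × 1.50000 ≈ 1153.500 → 1153.5 mm.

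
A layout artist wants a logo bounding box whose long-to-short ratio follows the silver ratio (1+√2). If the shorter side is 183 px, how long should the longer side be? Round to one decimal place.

441.8 px

silver ratio ≈ 2.41421.
Longer side = 183 × 2.41421 ≈ 441.800 → 441.8 px.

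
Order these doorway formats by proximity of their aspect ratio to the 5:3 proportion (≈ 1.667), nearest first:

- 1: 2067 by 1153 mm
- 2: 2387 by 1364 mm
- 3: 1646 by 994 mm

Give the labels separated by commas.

Ratios: 1 = 2067 / 1153 ≈ 1.793; 2 = 2387 / 1364 ≈ 1.750; 3 = 1646 / 994 ≈ 1.656.
|Δ from 1.667|: 1 0.126; 2 0.083; 3 0.011.

3, 2, 1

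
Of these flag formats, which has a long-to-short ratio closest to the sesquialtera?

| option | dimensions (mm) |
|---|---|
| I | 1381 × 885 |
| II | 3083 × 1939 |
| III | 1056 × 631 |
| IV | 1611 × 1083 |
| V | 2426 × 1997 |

Target 3:2 ≈ 1.500.
I: 1.560 (Δ0.060)  II: 1.590 (Δ0.090)  III: 1.674 (Δ0.174)  IV: 1.488 (Δ0.012)  V: 1.215 (Δ0.285)

IV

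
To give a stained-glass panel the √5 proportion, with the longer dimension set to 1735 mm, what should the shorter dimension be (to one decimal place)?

root-5 ≈ 2.23607.
Shorter side = 1735 ÷ 2.23607 ≈ 775.915 → 775.9 mm.

775.9 mm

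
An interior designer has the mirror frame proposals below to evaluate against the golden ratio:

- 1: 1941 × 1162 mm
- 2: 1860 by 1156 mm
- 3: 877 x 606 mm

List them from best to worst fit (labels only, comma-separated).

Ratios: 1 = 1941 / 1162 ≈ 1.670; 2 = 1860 / 1156 ≈ 1.609; 3 = 877 / 606 ≈ 1.447.
|Δ from 1.618|: 1 0.052; 2 0.009; 3 0.171.

2, 1, 3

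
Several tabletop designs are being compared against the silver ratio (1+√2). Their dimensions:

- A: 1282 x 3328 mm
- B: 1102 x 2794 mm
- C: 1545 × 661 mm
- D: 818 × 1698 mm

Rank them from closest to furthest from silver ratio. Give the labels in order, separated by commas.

Ratios: A = 3328 / 1282 ≈ 2.596; B = 2794 / 1102 ≈ 2.535; C = 1545 / 661 ≈ 2.337; D = 1698 / 818 ≈ 2.076.
|Δ from 2.414|: A 0.182; B 0.121; C 0.077; D 0.338.

C, B, A, D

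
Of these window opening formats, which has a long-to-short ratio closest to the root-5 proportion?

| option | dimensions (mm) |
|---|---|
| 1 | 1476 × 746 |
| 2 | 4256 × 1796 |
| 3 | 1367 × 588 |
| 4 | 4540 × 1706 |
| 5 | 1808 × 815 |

5

Target root-5 ≈ 2.236.
1: 1.979 (Δ0.257)  2: 2.370 (Δ0.134)  3: 2.325 (Δ0.089)  4: 2.661 (Δ0.425)  5: 2.218 (Δ0.018)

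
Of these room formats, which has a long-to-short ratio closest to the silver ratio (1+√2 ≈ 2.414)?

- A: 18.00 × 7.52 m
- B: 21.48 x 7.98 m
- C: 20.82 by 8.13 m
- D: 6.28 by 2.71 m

A

Target silver ratio ≈ 2.414.
A: 2.394 (Δ0.020)  B: 2.692 (Δ0.278)  C: 2.561 (Δ0.147)  D: 2.317 (Δ0.097)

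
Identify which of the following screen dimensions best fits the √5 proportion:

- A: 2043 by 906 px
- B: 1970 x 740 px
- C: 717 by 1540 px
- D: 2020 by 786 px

Ratios (long/short): A ≈ 2.255; B ≈ 2.662; C ≈ 2.148; D ≈ 2.570.
root-5 ≈ 2.236; option A is nearest (Δ 0.019).

A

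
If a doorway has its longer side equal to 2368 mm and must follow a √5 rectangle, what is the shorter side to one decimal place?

1059.0 mm

root-5 ≈ 2.23607.
Shorter side = 2368 ÷ 2.23607 ≈ 1059.001 → 1059.0 mm.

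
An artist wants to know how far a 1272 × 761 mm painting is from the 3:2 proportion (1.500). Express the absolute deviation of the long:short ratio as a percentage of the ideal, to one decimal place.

11.4%

Ratio = 1272 / 761 ≈ 1.6715.
Ideal 3:2 = 1.5000. |1.6715 − 1.5000| / 1.5000 ≈ 11.43% → 11.4%.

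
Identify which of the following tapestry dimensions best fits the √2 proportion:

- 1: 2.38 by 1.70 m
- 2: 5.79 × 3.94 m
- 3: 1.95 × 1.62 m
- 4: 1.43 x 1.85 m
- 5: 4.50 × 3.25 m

Target root-2 ≈ 1.414.
1: 1.400 (Δ0.014)  2: 1.470 (Δ0.056)  3: 1.204 (Δ0.210)  4: 1.294 (Δ0.120)  5: 1.385 (Δ0.029)

1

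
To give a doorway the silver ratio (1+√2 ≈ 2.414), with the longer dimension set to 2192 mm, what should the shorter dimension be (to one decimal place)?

silver ratio ≈ 2.41421.
Shorter side = 2192 ÷ 2.41421 ≈ 907.957 → 908.0 mm.

908.0 mm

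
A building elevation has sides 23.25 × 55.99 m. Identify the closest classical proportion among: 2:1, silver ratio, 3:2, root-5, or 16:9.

silver ratio

Ratio = 55.99 / 23.25 ≈ 2.408.
Distances: 2:1 2.000 (Δ 0.408); silver ratio 2.414 (Δ 0.006); 3:2 1.500 (Δ 0.908); root-5 2.236 (Δ 0.172); 16:9 1.778 (Δ 0.630).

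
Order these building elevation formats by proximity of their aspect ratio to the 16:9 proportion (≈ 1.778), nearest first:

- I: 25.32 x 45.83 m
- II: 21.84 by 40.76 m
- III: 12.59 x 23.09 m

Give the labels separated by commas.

I: 45.83/25.32 ≈ 1.810 → |1.810 − 1.778| = 0.032
II: 40.76/21.84 ≈ 1.866 → |1.866 − 1.778| = 0.088
III: 23.09/12.59 ≈ 1.834 → |1.834 − 1.778| = 0.056

I, III, II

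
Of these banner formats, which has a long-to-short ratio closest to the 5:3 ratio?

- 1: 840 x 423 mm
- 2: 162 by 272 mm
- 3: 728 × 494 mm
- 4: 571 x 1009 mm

Target 5:3 ≈ 1.667.
1: 1.986 (Δ0.319)  2: 1.679 (Δ0.012)  3: 1.474 (Δ0.193)  4: 1.767 (Δ0.100)

2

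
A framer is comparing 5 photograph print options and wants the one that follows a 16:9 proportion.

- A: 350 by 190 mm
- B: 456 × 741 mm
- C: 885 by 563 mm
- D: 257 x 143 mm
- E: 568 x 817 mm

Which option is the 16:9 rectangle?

Ratios (long/short): A ≈ 1.842; B ≈ 1.625; C ≈ 1.572; D ≈ 1.797; E ≈ 1.438.
16:9 ≈ 1.778; option D is nearest (Δ 0.019).

D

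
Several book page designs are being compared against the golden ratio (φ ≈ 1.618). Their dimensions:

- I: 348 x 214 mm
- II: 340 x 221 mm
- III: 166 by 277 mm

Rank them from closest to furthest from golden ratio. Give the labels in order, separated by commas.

I, III, II

Ratios: I = 348 / 214 ≈ 1.626; II = 340 / 221 ≈ 1.538; III = 277 / 166 ≈ 1.669.
|Δ from 1.618|: I 0.008; II 0.080; III 0.051.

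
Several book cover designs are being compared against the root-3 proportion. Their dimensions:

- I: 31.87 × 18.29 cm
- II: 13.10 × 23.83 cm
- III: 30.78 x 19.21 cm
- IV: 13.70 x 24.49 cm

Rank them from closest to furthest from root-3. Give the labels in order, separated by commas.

I, IV, II, III

Ratios: I = 31.87 / 18.29 ≈ 1.742; II = 23.83 / 13.10 ≈ 1.819; III = 30.78 / 19.21 ≈ 1.602; IV = 24.49 / 13.70 ≈ 1.788.
|Δ from 1.732|: I 0.010; II 0.087; III 0.130; IV 0.056.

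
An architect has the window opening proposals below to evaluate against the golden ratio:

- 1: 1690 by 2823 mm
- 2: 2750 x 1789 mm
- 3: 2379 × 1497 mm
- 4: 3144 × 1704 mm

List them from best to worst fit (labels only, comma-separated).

Ratios: 1 = 2823 / 1690 ≈ 1.670; 2 = 2750 / 1789 ≈ 1.537; 3 = 2379 / 1497 ≈ 1.589; 4 = 3144 / 1704 ≈ 1.845.
|Δ from 1.618|: 1 0.052; 2 0.081; 3 0.029; 4 0.227.

3, 1, 2, 4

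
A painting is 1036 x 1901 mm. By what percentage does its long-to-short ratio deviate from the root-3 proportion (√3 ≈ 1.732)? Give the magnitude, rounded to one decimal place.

5.9%

Ratio = 1901 / 1036 ≈ 1.8349.
Ideal root-3 ≈ 1.7321. |1.8349 − 1.7321| / 1.7321 ≈ 5.93% → 5.9%.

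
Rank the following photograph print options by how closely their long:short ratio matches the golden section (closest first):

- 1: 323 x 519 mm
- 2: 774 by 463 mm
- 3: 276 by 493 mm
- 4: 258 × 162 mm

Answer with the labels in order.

1: 519/323 ≈ 1.607 → |1.607 − 1.618| = 0.011
2: 774/463 ≈ 1.672 → |1.672 − 1.618| = 0.054
3: 493/276 ≈ 1.786 → |1.786 − 1.618| = 0.168
4: 258/162 ≈ 1.593 → |1.593 − 1.618| = 0.025

1, 4, 2, 3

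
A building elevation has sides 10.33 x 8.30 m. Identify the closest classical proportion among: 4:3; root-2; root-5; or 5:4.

Ratio = 10.33 / 8.30 ≈ 1.245.
Distances: 4:3 1.333 (Δ 0.088); root-2 1.414 (Δ 0.169); root-5 2.236 (Δ 0.991); 5:4 1.250 (Δ 0.005).

5:4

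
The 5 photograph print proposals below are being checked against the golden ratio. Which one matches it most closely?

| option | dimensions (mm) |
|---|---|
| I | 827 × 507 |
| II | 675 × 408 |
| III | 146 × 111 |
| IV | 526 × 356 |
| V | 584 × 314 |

I

Ratios (long/short): I ≈ 1.631; II ≈ 1.654; III ≈ 1.315; IV ≈ 1.478; V ≈ 1.860.
golden ratio ≈ 1.618; option I is nearest (Δ 0.013).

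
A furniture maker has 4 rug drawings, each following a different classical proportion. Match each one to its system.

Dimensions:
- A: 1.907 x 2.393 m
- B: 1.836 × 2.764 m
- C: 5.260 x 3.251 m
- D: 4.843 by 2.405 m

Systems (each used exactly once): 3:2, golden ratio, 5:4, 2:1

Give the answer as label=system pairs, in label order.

Ratios: A ≈ 1.255; B ≈ 1.505; C ≈ 1.618; D ≈ 2.014.
Targets: 3:2 ≈ 1.500; golden ratio ≈ 1.618; 5:4 ≈ 1.250; 2:1 ≈ 2.000.

A=5:4, B=3:2, C=golden ratio, D=2:1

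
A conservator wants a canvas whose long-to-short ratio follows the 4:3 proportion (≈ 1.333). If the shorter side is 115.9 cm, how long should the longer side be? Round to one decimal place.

154.5 cm

4:3 ≈ 1.33333.
Longer side = 115.9 × 1.33333 ≈ 154.533 → 154.5 cm.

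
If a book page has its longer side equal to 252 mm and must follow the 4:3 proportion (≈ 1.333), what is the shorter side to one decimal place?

4:3 ≈ 1.33333.
Shorter side = 252 ÷ 1.33333 ≈ 189.000 → 189.0 mm.

189.0 mm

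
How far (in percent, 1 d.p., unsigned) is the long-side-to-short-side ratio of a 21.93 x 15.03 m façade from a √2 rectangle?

3.2%

Ratio = 21.93 / 15.03 ≈ 1.4591.
Ideal root-2 ≈ 1.4142. |1.4591 − 1.4142| / 1.4142 ≈ 3.17% → 3.2%.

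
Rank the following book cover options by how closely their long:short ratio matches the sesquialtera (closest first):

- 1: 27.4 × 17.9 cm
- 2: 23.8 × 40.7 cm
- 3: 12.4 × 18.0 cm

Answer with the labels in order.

1: 27.4/17.9 ≈ 1.531 → |1.531 − 1.500| = 0.031
2: 40.7/23.8 ≈ 1.710 → |1.710 − 1.500| = 0.210
3: 18.0/12.4 ≈ 1.452 → |1.452 − 1.500| = 0.048

1, 3, 2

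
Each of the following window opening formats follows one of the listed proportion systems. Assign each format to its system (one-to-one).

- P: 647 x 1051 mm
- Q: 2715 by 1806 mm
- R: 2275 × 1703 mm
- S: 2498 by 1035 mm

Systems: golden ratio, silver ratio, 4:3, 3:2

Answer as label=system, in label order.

P = 1051/647 ≈ 1.624 → golden ratio (1.618)
Q = 2715/1806 ≈ 1.503 → 3:2 (1.500)
R = 2275/1703 ≈ 1.336 → 4:3 (1.333)
S = 2498/1035 ≈ 2.414 → silver ratio (2.414)

P=golden ratio, Q=3:2, R=4:3, S=silver ratio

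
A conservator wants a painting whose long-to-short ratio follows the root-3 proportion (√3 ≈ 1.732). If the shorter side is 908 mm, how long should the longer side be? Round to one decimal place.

root-3 ≈ 1.73205.
Longer side = 908 × 1.73205 ≈ 1572.701 → 1572.7 mm.

1572.7 mm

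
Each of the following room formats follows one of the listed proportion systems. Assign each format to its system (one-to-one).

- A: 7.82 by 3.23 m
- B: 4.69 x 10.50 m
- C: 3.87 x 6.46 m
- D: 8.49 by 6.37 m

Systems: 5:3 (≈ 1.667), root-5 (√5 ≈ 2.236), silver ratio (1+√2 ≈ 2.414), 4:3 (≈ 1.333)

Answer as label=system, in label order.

A=silver ratio, B=root-5, C=5:3, D=4:3

A = 7.82/3.23 ≈ 2.421 → silver ratio (2.414)
B = 10.50/4.69 ≈ 2.239 → root-5 (2.236)
C = 6.46/3.87 ≈ 1.669 → 5:3 (1.667)
D = 8.49/6.37 ≈ 1.333 → 4:3 (1.333)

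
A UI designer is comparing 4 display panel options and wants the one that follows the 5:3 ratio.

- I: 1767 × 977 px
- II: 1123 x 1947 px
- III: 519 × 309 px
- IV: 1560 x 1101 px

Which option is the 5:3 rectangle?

Target 5:3 ≈ 1.667.
I: 1.809 (Δ0.142)  II: 1.734 (Δ0.067)  III: 1.680 (Δ0.013)  IV: 1.417 (Δ0.250)

III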